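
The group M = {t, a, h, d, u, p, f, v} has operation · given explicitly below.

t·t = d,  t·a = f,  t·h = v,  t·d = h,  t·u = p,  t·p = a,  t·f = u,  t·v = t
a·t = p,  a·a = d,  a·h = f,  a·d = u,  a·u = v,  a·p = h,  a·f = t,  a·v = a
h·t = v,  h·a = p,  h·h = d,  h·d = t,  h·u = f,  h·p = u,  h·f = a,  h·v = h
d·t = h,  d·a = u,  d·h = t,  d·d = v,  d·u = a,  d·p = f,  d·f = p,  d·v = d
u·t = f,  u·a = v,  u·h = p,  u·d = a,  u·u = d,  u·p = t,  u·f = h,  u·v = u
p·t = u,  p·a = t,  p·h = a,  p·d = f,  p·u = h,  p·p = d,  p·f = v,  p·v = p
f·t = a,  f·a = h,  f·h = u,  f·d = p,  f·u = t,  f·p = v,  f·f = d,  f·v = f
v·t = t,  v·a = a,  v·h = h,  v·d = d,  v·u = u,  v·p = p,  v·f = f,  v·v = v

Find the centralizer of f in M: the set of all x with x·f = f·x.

{d, f, p, v}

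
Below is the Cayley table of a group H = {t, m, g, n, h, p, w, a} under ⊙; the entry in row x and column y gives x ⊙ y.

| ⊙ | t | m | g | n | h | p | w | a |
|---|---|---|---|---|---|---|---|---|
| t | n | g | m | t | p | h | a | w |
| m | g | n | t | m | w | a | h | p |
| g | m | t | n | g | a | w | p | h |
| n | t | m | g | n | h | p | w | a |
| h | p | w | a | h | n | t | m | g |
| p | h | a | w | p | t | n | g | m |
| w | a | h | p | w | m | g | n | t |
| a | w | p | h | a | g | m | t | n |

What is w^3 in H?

w

w^1 = w
w^2 = w ⊙ w = n
w^3 = n ⊙ w = w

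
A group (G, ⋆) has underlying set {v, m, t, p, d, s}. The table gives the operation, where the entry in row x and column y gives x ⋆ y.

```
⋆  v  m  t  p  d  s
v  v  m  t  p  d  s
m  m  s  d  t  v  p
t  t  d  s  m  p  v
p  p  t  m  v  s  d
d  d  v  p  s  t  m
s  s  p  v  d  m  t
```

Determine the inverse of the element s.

t

First locate the identity: row v matches the header, so v is the identity.
Scan row s for v: s ⋆ t = v. Hence s^(-1) = t.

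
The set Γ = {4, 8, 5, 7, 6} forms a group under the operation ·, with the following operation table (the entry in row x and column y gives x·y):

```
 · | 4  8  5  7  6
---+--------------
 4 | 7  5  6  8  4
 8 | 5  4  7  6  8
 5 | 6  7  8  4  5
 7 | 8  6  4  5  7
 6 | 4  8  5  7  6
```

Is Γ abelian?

Yes

Check whether the table is symmetric across its main diagonal.
Every entry (row x, col y) equals the entry (row y, col x), so Γ is abelian.
(In fact Γ ≅ the cyclic group Z_5.)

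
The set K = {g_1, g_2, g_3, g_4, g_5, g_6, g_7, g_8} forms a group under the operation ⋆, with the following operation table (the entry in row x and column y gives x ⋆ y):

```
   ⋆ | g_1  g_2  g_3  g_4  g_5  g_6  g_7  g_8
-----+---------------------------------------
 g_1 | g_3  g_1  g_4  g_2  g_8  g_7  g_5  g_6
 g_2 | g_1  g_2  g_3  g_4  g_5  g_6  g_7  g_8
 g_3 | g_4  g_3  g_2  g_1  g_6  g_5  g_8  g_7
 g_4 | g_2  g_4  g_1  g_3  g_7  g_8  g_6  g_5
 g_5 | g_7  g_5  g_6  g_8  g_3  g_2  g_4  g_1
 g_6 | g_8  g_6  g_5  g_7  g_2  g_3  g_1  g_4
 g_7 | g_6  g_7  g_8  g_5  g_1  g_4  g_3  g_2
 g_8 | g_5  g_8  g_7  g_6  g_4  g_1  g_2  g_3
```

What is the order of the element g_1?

4

The identity element is g_2 (its row matches the header).
g_1^1 = g_1
g_1^2 = g_1 ⋆ g_1 = g_3
g_1^3 = g_3 ⋆ g_1 = g_4
g_1^4 = g_4 ⋆ g_1 = g_2
The first power of g_1 equal to the identity is g_1^4, so ord(g_1) = 4.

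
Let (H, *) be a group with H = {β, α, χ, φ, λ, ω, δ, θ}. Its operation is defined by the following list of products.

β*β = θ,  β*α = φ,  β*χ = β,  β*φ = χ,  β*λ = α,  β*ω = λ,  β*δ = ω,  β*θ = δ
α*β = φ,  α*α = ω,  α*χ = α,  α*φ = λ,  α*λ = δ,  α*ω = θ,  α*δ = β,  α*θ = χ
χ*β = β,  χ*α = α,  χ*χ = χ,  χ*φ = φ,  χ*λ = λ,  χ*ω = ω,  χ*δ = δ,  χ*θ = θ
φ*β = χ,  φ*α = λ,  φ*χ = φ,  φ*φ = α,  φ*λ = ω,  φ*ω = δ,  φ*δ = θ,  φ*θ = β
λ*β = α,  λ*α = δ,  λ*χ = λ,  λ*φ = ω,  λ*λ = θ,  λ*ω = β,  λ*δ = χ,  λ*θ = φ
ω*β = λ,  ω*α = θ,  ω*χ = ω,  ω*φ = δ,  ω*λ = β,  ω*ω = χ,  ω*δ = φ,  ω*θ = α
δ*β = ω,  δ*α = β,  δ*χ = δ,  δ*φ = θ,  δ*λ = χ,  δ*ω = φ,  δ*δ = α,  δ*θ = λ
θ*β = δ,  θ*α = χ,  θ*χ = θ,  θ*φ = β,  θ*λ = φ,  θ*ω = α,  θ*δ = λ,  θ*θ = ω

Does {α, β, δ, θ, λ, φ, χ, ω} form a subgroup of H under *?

{α, β, δ, θ, λ, φ, χ, ω} contains the identity χ.
Checking products: every product of two elements of {α, β, δ, θ, λ, φ, χ, ω} (read from the table) lies in {α, β, δ, θ, λ, φ, χ, ω}, so the set is closed.
In a finite group, a nonempty closed subset is a subgroup. So {α, β, δ, θ, λ, φ, χ, ω} ≤ H.
(Structurally, H here is isomorphic to the cyclic group Z_8.)

Yes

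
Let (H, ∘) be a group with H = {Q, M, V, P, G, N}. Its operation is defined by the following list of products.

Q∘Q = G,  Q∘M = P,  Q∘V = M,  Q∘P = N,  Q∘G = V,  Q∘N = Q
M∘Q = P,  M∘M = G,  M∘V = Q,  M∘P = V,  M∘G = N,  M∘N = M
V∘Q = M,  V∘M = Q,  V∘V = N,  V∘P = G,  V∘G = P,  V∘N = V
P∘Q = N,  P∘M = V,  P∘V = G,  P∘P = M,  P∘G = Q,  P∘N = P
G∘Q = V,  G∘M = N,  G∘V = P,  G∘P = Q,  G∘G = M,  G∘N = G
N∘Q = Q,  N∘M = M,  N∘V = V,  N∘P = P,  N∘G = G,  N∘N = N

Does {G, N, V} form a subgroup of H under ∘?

No

G ∘ G = M, which is not in {G, N, V}.
The subset is not closed under ∘, so it is not a subgroup.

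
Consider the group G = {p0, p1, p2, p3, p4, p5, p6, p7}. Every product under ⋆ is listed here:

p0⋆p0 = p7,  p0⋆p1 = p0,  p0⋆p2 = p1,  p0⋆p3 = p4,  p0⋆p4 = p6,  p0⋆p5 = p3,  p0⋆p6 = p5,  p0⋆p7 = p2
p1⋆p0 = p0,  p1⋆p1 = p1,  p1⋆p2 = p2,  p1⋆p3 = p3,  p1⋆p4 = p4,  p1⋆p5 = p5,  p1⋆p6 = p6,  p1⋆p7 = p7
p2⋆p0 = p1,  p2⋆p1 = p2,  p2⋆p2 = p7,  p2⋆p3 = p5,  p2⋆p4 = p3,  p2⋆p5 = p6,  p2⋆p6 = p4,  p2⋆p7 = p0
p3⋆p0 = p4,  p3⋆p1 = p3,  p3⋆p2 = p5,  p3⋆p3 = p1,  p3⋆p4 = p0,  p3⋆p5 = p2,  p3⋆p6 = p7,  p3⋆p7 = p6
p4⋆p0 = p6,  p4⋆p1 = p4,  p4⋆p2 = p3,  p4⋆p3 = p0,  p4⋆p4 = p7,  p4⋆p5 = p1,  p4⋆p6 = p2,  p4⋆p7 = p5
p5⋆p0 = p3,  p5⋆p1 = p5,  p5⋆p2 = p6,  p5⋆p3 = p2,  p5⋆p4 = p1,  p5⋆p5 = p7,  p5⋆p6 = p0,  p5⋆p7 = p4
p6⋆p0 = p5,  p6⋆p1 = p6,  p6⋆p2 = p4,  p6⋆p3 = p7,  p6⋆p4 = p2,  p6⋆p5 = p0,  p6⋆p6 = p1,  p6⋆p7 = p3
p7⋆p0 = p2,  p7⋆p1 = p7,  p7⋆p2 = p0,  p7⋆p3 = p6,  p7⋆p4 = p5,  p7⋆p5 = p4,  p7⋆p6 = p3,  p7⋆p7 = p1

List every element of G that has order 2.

{p3, p6, p7}

Identity is p1. Compute the order of each non-identity element by repeated multiplication:
  p0: p0 → p7 → p2 → p1  (order 4)
  p2: p2 → p7 → p0 → p1  (order 4)
  p3: p3 → p1  (order 2)
  p4: p4 → p7 → p5 → p1  (order 4)
  p5: p5 → p7 → p4 → p1  (order 4)
  p6: p6 → p1  (order 2)
  p7: p7 → p1  (order 2)
Elements of order 2: {p3, p6, p7}.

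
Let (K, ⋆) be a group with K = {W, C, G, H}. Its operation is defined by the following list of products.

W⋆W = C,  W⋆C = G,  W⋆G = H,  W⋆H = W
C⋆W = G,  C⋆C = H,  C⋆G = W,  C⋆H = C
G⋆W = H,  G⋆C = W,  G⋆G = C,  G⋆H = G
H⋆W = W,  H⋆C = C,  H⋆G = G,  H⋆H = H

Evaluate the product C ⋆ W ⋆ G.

C ⋆ W = G
G ⋆ G = C

C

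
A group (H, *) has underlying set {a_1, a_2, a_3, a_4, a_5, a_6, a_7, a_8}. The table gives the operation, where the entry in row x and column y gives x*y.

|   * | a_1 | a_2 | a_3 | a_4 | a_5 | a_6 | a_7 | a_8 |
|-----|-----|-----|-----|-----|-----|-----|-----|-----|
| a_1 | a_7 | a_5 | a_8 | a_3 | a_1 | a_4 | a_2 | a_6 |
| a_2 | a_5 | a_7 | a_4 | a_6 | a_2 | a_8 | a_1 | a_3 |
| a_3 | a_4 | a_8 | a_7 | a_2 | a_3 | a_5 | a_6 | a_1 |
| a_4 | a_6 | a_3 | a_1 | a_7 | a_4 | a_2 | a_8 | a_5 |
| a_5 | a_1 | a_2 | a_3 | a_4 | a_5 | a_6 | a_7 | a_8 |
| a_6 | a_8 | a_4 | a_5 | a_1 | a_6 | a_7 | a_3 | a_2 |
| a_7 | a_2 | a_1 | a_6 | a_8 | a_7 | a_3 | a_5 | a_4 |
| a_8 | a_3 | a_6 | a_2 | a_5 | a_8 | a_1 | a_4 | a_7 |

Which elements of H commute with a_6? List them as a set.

{a_3, a_5, a_6, a_7}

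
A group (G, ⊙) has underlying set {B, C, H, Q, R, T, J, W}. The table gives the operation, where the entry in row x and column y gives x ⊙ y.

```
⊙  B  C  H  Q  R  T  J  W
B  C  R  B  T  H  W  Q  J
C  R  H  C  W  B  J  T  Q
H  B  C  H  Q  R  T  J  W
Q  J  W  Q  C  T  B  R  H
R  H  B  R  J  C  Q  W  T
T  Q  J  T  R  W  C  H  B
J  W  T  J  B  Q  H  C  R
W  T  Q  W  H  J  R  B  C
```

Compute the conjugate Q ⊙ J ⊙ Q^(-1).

The identity is H. In row Q, the entry H sits in column W, so Q^(-1) = W.
Q ⊙ J = R
R ⊙ W = T
(Structurally, G here is isomorphic to the quaternion group Q_8.)

T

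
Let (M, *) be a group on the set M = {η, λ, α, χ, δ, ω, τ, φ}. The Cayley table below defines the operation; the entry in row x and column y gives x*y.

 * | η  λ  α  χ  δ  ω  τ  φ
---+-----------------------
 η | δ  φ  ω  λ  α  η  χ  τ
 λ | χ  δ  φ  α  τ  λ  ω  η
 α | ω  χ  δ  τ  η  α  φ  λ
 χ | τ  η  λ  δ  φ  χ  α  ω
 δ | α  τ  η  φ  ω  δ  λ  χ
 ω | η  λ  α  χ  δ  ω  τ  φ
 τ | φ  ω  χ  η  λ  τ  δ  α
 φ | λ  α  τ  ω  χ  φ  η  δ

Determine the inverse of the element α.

η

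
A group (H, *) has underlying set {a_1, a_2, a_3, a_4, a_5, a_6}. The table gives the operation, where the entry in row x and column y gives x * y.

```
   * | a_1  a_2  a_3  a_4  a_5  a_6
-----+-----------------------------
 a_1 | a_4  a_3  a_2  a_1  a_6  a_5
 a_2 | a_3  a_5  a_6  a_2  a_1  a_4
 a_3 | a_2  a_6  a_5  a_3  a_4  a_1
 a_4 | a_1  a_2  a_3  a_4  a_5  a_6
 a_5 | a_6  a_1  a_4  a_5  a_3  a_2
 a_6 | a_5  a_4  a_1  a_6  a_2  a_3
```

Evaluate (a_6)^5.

a_6^1 = a_6
a_6^2 = a_6 * a_6 = a_3
a_6^3 = a_3 * a_6 = a_1
a_6^4 = a_1 * a_6 = a_5
a_6^5 = a_5 * a_6 = a_2
(Structurally, H here is isomorphic to the cyclic group Z_6.)

a_2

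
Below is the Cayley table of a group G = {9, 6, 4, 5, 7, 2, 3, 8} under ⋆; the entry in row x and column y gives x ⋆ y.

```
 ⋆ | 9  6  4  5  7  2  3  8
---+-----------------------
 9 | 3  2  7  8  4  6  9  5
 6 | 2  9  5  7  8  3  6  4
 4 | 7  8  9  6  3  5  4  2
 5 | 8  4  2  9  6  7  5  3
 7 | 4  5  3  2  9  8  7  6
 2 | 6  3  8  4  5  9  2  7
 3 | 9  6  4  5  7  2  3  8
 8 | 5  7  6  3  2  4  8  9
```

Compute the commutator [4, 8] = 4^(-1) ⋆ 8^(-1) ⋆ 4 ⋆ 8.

Identity is 3; from the table 4^(-1) = 7 and 8^(-1) = 5.
7 ⋆ 5 = 2
2 ⋆ 4 = 8
8 ⋆ 8 = 9

9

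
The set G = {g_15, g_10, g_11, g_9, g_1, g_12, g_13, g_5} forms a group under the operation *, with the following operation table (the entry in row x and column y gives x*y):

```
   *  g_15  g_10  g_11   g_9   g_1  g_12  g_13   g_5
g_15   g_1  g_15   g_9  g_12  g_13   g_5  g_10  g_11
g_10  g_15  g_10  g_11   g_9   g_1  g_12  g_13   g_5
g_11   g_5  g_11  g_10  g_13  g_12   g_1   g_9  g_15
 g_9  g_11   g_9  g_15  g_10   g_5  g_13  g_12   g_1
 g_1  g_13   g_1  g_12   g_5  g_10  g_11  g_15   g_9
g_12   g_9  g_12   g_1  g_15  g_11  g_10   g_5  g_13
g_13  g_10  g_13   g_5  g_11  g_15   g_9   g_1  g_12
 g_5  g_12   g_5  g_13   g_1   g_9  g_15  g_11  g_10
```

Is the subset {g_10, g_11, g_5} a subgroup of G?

No

g_11*g_5 = g_15, which is not in {g_10, g_11, g_5}.
The subset is not closed under *, so it is not a subgroup.
(Structurally, G here is isomorphic to the dihedral group D_4.)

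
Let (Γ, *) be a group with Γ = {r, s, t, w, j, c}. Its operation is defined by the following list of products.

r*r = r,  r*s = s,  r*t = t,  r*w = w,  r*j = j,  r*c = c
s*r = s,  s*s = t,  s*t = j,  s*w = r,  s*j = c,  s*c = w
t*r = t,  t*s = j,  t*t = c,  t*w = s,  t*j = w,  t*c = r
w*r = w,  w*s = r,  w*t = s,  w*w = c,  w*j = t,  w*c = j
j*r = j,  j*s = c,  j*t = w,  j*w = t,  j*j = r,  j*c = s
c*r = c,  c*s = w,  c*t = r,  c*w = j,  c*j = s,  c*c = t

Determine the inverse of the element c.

t

First locate the identity: row r matches the header, so r is the identity.
Scan row c for r: c * t = r. Hence c^(-1) = t.
(Structurally, Γ here is isomorphic to the cyclic group Z_6.)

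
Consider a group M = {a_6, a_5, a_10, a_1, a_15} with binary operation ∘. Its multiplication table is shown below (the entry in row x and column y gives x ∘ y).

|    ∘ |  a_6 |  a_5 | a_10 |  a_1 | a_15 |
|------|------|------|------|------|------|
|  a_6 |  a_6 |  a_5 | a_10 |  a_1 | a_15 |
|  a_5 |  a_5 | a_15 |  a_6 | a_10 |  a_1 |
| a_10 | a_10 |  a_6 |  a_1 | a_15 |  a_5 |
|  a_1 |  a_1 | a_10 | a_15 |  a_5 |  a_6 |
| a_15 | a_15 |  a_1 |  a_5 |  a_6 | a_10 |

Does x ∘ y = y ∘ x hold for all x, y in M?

Check whether the table is symmetric across its main diagonal.
Every entry (row x, col y) equals the entry (row y, col x), so M is abelian.

Yes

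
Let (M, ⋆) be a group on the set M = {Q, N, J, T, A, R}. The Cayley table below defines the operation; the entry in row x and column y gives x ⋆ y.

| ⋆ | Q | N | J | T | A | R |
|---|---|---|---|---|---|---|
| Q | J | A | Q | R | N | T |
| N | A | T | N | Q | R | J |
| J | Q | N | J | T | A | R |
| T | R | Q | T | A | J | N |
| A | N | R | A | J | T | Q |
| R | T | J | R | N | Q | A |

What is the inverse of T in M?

A

First locate the identity: row J matches the header, so J is the identity.
Scan row T for J: T ⋆ A = J. Hence T^(-1) = A.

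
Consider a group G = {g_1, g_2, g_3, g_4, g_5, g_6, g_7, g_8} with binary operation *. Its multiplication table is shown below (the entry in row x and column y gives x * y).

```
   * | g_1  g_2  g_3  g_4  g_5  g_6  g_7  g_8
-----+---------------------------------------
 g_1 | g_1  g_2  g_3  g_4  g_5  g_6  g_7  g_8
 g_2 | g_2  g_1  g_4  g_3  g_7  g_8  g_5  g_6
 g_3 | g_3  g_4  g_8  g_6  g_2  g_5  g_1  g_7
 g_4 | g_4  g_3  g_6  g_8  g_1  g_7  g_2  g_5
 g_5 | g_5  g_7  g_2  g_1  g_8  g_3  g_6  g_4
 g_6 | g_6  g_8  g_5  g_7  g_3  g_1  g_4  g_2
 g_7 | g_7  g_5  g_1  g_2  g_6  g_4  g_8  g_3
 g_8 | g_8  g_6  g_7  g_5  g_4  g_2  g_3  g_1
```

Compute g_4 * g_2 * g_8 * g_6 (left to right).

g_4

g_4 * g_2 = g_3
g_3 * g_8 = g_7
g_7 * g_6 = g_4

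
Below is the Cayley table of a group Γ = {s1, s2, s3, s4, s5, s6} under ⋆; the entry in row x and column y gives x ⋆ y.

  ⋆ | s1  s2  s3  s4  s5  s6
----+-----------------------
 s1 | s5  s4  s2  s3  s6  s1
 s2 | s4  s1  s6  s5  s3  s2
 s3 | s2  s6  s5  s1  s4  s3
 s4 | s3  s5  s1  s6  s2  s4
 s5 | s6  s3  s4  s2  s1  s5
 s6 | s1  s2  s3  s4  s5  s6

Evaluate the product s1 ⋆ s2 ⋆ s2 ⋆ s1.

s1 ⋆ s2 = s4
s4 ⋆ s2 = s5
s5 ⋆ s1 = s6

s6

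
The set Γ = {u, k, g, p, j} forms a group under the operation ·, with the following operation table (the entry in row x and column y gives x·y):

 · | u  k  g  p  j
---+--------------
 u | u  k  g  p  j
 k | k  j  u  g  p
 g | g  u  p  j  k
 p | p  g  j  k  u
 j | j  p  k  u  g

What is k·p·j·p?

k·p = g
g·j = k
k·p = g
(Structurally, Γ here is isomorphic to the cyclic group Z_5.)

g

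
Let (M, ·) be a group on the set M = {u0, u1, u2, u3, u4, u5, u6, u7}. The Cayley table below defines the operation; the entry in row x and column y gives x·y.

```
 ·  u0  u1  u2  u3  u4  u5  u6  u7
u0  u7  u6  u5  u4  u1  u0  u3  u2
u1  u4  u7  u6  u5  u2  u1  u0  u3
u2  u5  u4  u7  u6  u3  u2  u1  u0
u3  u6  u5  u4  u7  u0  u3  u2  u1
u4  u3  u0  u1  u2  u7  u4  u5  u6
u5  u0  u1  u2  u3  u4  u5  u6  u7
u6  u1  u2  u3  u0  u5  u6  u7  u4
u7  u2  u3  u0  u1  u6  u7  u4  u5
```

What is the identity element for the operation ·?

u5

The identity e satisfies e·x = x for all x, so its row in the table reproduces the column headers.
Row u5 reads: u0, u1, u2, u3, u4, u5, u6, u7 — exactly the header order. So u5 is the identity.
(Structurally, M here is isomorphic to the quaternion group Q_8.)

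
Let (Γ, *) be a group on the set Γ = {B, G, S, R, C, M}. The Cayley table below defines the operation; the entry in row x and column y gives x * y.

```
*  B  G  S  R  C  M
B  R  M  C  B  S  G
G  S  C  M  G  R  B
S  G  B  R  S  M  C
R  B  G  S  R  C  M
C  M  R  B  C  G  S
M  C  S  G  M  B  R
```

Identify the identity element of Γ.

The identity e satisfies e * x = x for all x, so its row in the table reproduces the column headers.
Row R reads: B, G, S, R, C, M — exactly the header order. So R is the identity.
(Structurally, Γ here is isomorphic to the symmetric group S_3.)

R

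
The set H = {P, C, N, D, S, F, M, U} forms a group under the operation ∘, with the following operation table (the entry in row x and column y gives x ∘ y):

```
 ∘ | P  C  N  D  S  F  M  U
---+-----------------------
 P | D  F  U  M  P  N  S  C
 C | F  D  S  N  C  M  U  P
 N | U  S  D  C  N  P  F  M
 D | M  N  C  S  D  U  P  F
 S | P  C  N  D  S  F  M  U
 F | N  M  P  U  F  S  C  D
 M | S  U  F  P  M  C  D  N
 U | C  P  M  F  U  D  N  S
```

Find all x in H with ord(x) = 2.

{D, F, U}

Identity is S. Compute the order of each non-identity element by repeated multiplication:
  P: P → D → M → S  (order 4)
  C: C → D → N → S  (order 4)
  N: N → D → C → S  (order 4)
  D: D → S  (order 2)
  F: F → S  (order 2)
  M: M → D → P → S  (order 4)
  U: U → S  (order 2)
Elements of order 2: {D, F, U}.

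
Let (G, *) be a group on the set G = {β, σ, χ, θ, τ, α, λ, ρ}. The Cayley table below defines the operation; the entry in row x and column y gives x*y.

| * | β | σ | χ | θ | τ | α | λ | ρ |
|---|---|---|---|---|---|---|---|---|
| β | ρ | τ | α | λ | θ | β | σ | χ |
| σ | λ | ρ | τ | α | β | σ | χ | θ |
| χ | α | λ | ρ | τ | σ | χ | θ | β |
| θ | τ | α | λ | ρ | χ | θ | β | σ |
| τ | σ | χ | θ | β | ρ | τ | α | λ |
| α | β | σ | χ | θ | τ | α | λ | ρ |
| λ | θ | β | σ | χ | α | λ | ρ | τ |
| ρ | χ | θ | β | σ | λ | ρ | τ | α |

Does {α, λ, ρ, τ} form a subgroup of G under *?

{α, λ, ρ, τ} contains the identity α.
Checking products: every product of two elements of {α, λ, ρ, τ} (read from the table) lies in {α, λ, ρ, τ}, so the set is closed.
In a finite group, a nonempty closed subset is a subgroup. So {α, λ, ρ, τ} ≤ G.

Yes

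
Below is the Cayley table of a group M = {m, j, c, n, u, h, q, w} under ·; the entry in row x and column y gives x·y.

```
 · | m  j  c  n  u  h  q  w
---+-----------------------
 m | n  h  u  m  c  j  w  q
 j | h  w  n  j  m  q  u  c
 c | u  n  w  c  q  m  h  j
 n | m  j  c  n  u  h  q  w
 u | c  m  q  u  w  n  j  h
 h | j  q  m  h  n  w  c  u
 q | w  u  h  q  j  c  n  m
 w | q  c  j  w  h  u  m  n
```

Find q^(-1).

q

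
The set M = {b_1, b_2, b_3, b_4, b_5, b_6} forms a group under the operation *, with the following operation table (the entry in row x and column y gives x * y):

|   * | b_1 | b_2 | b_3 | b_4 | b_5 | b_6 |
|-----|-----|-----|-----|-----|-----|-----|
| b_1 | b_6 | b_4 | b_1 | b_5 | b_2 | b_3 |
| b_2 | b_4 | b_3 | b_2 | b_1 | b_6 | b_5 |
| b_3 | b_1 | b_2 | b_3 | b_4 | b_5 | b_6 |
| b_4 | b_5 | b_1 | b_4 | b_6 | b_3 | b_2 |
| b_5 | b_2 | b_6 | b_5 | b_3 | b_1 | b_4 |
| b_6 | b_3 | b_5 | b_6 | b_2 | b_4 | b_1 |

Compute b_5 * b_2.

b_6

Read row b_5, column b_2: b_5 * b_2 = b_6.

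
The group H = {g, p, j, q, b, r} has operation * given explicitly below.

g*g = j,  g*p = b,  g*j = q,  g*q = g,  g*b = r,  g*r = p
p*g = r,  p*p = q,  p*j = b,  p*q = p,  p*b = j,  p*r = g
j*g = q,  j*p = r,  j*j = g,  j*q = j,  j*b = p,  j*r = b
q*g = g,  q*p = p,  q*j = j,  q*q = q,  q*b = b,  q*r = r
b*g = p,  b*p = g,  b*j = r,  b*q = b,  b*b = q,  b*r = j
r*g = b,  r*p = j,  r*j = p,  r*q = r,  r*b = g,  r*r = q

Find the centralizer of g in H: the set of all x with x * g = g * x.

{g, j, q}

Compare row g with column g entry by entry.
j * g = q = g * j, so j commutes with g.
b * g = p but g * b = r, so b does not.
Collecting the elements that commute with g: C(g) = {g, j, q}.
(Structurally, H here is isomorphic to the symmetric group S_3.)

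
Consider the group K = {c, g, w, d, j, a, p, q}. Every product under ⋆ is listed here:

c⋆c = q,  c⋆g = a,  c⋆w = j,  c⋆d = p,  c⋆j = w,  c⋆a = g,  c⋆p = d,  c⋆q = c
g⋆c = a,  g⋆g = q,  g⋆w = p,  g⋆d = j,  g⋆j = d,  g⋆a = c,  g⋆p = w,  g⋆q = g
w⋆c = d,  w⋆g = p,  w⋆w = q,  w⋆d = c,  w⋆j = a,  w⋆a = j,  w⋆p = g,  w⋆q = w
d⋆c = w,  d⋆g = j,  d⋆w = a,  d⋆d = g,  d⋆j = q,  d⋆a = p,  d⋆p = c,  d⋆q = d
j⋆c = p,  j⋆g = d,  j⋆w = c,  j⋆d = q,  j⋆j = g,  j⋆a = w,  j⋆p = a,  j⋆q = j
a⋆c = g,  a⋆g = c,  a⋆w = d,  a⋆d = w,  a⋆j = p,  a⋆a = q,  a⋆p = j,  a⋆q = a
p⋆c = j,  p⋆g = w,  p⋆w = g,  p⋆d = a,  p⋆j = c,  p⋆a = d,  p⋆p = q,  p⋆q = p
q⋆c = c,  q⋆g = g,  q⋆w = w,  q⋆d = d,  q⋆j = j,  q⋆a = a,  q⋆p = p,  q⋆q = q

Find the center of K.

{g, q}

An element z is central iff its row equals its column in the table.
For d: d ⋆ p = c ≠ a = p ⋆ d, so d ∉ Z.
Checking each element this way leaves Z(K) = {g, q}.
(Structurally, K here is isomorphic to the dihedral group D_4.)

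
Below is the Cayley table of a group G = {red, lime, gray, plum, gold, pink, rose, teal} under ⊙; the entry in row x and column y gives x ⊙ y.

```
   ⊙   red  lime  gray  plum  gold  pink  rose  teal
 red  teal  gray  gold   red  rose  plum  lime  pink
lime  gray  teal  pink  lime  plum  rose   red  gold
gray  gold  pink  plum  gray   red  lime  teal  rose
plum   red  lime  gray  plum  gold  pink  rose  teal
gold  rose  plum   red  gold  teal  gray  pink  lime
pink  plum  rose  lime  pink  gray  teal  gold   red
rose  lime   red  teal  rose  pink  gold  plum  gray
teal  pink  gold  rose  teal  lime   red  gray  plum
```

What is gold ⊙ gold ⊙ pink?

red

gold ⊙ gold = teal
teal ⊙ pink = red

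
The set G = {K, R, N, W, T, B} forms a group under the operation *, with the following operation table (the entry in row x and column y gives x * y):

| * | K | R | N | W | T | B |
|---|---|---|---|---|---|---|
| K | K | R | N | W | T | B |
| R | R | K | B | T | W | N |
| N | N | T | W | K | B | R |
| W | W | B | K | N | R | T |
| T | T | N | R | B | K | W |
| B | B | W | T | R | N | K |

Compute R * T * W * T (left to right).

R * T = W
W * W = N
N * T = B

B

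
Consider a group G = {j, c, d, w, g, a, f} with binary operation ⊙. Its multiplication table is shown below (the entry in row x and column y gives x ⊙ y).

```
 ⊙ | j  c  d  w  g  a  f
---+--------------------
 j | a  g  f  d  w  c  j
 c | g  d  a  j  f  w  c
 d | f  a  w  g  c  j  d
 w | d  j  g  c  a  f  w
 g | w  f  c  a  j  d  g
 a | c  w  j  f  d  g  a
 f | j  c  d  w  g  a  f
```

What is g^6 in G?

c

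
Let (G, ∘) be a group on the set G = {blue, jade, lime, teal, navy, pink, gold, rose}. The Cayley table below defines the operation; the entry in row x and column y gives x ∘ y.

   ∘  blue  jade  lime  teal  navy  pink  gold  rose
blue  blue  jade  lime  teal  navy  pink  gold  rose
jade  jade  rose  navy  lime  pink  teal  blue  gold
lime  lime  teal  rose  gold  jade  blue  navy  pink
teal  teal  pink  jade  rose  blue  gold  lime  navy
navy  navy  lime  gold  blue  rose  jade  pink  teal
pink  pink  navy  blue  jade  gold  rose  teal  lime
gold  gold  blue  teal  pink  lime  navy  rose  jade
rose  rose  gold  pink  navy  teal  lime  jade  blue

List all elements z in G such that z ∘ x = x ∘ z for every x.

An element z is central iff its row equals its column in the table.
For gold: gold ∘ teal = pink ≠ lime = teal ∘ gold, so gold ∉ Z.
Checking each element this way leaves Z(G) = {blue, rose}.

{blue, rose}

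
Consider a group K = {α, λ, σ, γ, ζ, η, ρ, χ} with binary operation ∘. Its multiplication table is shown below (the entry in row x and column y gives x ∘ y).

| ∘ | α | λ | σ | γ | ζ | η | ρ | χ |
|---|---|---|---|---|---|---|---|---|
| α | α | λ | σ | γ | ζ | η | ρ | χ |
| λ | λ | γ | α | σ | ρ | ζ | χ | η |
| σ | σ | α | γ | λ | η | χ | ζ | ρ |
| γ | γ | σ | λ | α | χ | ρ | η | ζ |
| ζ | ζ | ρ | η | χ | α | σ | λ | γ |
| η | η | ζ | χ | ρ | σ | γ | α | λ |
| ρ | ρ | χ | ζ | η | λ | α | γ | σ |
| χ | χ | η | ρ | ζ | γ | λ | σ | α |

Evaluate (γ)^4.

α

γ^1 = γ
γ^2 = γ ∘ γ = α
γ^3 = α ∘ γ = γ
γ^4 = γ ∘ γ = α
(Structurally, K here is isomorphic to Z_2 x Z_4.)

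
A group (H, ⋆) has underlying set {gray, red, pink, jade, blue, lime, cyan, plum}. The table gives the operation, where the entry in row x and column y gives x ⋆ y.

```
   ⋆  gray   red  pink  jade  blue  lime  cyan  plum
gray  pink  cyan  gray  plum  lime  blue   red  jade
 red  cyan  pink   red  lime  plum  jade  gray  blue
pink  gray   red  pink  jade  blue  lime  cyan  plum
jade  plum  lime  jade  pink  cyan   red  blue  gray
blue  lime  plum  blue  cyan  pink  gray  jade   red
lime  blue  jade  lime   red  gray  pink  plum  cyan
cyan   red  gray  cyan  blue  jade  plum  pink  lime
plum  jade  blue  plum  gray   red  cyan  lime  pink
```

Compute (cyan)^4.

pink

cyan^1 = cyan
cyan^2 = cyan ⋆ cyan = pink
cyan^3 = pink ⋆ cyan = cyan
cyan^4 = cyan ⋆ cyan = pink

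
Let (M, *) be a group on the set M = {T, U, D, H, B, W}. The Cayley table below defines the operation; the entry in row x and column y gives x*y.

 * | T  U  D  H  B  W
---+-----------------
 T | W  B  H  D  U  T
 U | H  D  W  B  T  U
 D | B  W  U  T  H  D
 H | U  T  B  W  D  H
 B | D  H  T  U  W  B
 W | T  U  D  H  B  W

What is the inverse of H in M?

First locate the identity: row W matches the header, so W is the identity.
Scan row H for W: H*H = W. Hence H^(-1) = H.

H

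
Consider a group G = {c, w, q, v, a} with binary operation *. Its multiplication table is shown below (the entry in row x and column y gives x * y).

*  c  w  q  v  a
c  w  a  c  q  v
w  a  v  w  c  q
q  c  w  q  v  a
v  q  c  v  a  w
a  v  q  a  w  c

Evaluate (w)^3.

c

w^1 = w
w^2 = w * w = v
w^3 = v * w = c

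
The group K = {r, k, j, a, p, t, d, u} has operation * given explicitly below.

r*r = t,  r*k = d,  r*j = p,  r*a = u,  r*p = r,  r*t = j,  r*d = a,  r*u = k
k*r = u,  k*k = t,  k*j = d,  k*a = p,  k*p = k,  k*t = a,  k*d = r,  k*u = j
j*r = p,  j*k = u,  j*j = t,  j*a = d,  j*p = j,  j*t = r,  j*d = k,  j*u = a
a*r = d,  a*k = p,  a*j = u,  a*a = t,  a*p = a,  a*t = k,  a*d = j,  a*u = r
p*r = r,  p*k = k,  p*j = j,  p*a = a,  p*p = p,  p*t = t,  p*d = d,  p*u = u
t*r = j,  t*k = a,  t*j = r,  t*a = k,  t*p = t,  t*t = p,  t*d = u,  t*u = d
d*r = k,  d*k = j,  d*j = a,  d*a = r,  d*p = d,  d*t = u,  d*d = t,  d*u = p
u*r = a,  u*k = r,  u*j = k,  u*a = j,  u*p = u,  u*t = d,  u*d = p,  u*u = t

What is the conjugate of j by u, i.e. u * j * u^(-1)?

The identity is p. In row u, the entry p sits in column d, so u^(-1) = d.
u * j = k
k * d = r
(Structurally, K here is isomorphic to the quaternion group Q_8.)

r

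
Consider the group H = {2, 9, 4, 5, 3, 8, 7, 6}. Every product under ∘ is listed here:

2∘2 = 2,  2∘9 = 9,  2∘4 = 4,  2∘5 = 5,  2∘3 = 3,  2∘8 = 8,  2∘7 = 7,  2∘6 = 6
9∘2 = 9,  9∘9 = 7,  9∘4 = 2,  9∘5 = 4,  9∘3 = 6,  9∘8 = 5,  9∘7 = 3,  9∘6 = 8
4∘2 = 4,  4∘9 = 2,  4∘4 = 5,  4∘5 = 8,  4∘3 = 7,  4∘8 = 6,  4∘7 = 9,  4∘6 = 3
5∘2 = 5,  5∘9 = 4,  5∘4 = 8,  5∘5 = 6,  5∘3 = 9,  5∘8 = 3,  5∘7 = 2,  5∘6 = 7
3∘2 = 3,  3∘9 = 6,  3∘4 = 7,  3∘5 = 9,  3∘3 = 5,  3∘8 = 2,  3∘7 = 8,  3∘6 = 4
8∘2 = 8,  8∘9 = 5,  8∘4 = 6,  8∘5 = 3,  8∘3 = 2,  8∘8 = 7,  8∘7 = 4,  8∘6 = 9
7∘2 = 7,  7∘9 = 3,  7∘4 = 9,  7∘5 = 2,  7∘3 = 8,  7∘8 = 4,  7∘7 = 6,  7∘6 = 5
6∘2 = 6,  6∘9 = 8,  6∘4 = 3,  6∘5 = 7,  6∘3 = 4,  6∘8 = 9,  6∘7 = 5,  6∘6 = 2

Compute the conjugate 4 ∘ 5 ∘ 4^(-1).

The identity is 2. In row 4, the entry 2 sits in column 9, so 4^(-1) = 9.
4 ∘ 5 = 8
8 ∘ 9 = 5

5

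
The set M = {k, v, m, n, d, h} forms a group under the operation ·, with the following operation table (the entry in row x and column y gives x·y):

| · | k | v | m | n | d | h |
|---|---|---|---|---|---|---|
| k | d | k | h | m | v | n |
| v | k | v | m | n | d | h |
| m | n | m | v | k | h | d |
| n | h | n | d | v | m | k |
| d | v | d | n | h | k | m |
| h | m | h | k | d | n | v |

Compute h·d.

Read row h, column d: h·d = n.

n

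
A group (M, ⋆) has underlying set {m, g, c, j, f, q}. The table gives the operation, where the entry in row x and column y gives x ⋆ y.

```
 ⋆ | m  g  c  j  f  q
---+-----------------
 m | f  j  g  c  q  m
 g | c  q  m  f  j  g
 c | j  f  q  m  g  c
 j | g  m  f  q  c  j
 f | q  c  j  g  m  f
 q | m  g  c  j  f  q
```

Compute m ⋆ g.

j

Read row m, column g: m ⋆ g = j.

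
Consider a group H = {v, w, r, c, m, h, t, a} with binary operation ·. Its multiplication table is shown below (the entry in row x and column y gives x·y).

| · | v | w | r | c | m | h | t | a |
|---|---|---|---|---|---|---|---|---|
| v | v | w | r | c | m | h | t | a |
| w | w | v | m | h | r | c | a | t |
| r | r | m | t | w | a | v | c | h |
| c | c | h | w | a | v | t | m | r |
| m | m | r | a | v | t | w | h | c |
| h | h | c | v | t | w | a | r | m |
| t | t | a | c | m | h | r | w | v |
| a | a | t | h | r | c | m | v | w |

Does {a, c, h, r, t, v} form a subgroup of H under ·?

r·c = w, which is not in {a, c, h, r, t, v}.
The subset is not closed under ·, so it is not a subgroup.

No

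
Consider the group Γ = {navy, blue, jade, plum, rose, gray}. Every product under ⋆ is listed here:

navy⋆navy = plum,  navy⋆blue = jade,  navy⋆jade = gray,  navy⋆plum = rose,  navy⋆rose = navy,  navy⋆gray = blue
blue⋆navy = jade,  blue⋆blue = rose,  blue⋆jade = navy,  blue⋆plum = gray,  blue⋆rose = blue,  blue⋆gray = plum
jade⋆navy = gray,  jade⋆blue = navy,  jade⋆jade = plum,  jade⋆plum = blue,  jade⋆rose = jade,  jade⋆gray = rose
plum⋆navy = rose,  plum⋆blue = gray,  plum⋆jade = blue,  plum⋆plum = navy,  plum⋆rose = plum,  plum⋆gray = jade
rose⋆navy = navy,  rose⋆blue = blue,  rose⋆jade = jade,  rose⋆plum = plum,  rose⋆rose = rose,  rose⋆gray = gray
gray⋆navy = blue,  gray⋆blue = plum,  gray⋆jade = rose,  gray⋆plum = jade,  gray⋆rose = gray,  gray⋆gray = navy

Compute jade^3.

jade^1 = jade
jade^2 = jade ⋆ jade = plum
jade^3 = plum ⋆ jade = blue

blue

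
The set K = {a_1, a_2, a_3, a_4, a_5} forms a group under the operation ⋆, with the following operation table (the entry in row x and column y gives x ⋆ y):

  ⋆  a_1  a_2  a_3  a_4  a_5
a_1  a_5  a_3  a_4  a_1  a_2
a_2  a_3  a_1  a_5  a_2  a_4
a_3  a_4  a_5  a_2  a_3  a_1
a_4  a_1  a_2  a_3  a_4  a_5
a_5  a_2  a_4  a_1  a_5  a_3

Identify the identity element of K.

The identity e satisfies e ⋆ x = x for all x, so its row in the table reproduces the column headers.
Row a_4 reads: a_1, a_2, a_3, a_4, a_5 — exactly the header order. So a_4 is the identity.

a_4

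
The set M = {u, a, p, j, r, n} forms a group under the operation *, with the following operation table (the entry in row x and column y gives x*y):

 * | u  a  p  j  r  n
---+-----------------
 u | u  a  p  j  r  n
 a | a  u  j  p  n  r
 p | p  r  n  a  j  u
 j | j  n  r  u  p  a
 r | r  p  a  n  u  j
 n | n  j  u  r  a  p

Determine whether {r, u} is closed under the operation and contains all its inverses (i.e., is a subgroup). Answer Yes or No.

Yes

{r, u} contains the identity u.
Checking products: every product of two elements of {r, u} (read from the table) lies in {r, u}, so the set is closed.
In a finite group, a nonempty closed subset is a subgroup. So {r, u} ≤ M.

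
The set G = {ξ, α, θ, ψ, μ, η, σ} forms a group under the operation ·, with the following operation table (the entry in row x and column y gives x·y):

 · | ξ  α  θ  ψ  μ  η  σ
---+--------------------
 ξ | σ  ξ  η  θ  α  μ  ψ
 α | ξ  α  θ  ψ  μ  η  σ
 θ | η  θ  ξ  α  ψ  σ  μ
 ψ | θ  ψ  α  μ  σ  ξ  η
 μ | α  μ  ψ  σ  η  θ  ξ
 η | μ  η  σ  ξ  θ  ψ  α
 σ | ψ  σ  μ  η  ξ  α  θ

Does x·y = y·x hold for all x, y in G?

Yes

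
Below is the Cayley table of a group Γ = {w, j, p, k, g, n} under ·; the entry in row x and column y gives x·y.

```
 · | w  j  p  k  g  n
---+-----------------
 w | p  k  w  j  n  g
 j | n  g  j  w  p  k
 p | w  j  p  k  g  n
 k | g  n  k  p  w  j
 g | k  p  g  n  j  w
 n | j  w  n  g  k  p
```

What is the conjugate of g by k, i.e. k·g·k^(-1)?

j

The identity is p. In row k, the entry p sits in column k, so k^(-1) = k.
k·g = w
w·k = j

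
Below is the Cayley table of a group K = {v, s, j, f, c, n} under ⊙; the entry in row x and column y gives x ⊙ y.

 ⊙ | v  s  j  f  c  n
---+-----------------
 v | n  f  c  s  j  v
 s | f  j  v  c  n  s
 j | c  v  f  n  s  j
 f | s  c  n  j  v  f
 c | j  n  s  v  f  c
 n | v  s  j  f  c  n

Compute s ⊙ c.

n

Read row s, column c: s ⊙ c = n.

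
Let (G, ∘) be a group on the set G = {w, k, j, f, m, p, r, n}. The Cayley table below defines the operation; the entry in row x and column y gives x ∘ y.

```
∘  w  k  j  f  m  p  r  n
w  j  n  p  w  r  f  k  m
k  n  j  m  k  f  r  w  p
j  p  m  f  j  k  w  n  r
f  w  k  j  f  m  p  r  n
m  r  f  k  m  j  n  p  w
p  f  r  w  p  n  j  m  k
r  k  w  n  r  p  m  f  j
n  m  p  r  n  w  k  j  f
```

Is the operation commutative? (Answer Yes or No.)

Check whether the table is symmetric across its main diagonal.
Every entry (row x, col y) equals the entry (row y, col x), so G is abelian.
(In fact G ≅ Z_2 x Z_4.)

Yes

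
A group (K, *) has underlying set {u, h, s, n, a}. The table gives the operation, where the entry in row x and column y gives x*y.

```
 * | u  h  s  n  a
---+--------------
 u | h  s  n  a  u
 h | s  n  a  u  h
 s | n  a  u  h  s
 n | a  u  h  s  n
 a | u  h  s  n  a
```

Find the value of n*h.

u

Read row n, column h: n*h = u.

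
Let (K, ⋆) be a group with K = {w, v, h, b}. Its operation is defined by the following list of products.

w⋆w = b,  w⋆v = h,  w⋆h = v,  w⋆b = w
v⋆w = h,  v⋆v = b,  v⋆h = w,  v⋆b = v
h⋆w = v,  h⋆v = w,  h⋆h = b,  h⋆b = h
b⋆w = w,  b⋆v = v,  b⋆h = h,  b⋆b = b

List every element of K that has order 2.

Identity is b. Compute the order of each non-identity element by repeated multiplication:
  w: w → b  (order 2)
  v: v → b  (order 2)
  h: h → b  (order 2)
Elements of order 2: {h, v, w}.
(Structurally, K here is isomorphic to the Klein four-group V_4.)

{h, v, w}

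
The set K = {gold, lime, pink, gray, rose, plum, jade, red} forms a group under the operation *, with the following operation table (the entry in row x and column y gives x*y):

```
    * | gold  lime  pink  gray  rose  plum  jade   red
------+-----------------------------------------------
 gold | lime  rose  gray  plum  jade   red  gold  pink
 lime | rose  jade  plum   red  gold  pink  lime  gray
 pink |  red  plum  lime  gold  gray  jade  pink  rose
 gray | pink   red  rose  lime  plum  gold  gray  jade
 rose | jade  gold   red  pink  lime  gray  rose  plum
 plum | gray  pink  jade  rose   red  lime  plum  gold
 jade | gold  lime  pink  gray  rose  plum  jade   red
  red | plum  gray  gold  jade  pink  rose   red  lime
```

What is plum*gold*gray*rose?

plum*gold = gray
gray*gray = lime
lime*rose = gold

gold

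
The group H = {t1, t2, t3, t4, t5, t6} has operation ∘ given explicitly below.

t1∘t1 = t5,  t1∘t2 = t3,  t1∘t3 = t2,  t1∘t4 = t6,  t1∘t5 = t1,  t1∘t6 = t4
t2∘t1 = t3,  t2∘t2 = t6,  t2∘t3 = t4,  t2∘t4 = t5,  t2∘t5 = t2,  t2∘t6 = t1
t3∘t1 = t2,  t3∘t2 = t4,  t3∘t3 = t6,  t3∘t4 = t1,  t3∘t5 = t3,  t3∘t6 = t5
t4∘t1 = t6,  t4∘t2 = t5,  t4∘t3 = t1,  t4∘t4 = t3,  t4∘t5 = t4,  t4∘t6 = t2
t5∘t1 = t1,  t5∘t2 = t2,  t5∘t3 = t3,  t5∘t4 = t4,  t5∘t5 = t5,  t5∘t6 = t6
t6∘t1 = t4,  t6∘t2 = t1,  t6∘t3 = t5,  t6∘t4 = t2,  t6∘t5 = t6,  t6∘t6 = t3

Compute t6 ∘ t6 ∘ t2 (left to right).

t6 ∘ t6 = t3
t3 ∘ t2 = t4

t4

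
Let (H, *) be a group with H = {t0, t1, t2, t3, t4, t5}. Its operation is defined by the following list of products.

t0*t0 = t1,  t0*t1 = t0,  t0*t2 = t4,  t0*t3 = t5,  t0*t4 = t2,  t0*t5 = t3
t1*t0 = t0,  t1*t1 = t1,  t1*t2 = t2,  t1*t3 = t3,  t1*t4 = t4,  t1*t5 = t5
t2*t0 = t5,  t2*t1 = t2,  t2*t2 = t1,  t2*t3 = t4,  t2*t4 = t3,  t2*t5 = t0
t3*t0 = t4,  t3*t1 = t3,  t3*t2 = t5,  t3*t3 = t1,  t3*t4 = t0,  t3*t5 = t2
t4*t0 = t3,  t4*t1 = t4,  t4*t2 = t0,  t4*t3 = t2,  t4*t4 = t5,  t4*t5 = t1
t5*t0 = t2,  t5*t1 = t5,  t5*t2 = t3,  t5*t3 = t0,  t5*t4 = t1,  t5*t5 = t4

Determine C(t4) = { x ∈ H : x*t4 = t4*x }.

{t1, t4, t5}

Compare row t4 with column t4 entry by entry.
t5*t4 = t1 = t4*t5, so t5 commutes with t4.
t2*t4 = t3 but t4*t2 = t0, so t2 does not.
Collecting the elements that commute with t4: C(t4) = {t1, t4, t5}.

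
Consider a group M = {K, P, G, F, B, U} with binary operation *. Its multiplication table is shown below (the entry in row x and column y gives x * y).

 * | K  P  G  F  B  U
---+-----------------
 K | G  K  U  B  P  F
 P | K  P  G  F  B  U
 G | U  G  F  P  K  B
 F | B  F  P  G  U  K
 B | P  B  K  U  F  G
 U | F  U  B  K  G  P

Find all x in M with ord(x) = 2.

{U}

Identity is P. Compute the order of each non-identity element by repeated multiplication:
  K: K → G → U → F → B → P  (order 6)
  G: G → F → P  (order 3)
  F: F → G → P  (order 3)
  B: B → F → U → G → K → P  (order 6)
  U: U → P  (order 2)
Elements of order 2: {U}.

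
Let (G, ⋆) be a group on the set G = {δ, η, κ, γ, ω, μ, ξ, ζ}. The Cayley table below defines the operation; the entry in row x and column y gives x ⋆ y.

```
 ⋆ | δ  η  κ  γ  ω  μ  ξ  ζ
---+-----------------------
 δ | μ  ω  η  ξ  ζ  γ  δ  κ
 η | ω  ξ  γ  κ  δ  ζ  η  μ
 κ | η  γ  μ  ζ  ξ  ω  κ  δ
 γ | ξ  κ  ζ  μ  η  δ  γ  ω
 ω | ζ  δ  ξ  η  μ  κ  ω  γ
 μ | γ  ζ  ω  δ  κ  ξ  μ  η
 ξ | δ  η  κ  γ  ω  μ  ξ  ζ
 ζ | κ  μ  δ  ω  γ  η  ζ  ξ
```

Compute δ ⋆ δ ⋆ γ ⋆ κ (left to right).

δ ⋆ δ = μ
μ ⋆ γ = δ
δ ⋆ κ = η

η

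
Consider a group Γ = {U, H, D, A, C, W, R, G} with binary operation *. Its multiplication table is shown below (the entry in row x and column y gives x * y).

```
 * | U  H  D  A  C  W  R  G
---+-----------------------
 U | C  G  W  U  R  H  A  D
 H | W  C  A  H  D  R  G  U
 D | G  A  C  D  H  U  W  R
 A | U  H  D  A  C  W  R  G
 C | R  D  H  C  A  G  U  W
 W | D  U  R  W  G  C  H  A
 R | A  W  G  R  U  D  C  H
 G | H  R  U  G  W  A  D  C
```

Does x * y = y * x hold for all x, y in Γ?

R * H = W but H * R = G.
Since R and H do not commute, Γ is not abelian.

No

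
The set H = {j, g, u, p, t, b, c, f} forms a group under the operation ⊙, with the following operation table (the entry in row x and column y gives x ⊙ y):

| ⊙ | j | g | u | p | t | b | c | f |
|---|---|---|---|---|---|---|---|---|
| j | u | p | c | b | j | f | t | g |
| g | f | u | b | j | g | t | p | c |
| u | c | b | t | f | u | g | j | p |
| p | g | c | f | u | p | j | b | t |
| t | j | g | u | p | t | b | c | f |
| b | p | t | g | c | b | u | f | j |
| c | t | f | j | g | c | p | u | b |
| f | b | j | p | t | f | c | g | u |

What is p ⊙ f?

Read row p, column f: p ⊙ f = t.

t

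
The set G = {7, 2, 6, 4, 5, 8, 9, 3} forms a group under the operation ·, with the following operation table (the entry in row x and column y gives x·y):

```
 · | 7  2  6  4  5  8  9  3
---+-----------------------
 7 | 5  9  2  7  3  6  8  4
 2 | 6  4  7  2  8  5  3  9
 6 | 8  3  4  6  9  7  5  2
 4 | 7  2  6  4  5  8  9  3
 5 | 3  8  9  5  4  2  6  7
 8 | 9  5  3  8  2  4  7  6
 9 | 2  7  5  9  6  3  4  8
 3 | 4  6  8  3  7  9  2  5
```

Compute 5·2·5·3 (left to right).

9

5·2 = 8
8·5 = 2
2·3 = 9
(Structurally, G here is isomorphic to the dihedral group D_4.)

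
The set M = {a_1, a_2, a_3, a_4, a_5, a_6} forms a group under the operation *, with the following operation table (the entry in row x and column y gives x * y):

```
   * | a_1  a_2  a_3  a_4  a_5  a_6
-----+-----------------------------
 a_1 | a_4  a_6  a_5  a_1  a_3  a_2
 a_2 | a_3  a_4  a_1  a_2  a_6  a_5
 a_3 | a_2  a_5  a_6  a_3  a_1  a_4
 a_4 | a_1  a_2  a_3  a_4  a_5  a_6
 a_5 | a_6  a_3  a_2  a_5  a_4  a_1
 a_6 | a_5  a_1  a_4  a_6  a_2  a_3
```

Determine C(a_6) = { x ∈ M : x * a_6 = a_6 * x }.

Compare row a_6 with column a_6 entry by entry.
a_3 * a_6 = a_4 = a_6 * a_3, so a_3 commutes with a_6.
a_2 * a_6 = a_5 but a_6 * a_2 = a_1, so a_2 does not.
Collecting the elements that commute with a_6: C(a_6) = {a_3, a_4, a_6}.

{a_3, a_4, a_6}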